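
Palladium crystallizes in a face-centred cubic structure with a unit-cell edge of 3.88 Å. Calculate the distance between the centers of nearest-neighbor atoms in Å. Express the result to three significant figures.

In an FCC structure, atoms touch along the face diagonal, so √2·a = 4r; the nearest-neighbor distance equals 2r = 0.7071·a.
d = 0.7071 × 3.88 = 2.74 Å.

2.74 Å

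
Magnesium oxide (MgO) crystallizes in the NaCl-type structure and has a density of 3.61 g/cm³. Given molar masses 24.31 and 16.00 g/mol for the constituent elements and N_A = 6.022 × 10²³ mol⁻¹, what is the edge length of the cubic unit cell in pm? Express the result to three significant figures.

M(MgO) = 40.31 g/mol; Z = 4 formula units per cell.
a³ = Z·M/(N_A·ρ) = 4 × 40.31 / (6.022 × 10²³ × 3.61) = 7.417 × 10^-23 cm³, so a = 4.202 × 10^-8 cm = 420 pm.

420 pm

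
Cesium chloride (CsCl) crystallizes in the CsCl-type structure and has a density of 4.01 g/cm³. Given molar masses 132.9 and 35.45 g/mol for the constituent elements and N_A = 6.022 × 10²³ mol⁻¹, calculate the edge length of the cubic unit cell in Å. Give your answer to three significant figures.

M(CsCl) = 168.35 g/mol; Z = 1 formula unit per cell.
a³ = Z·M/(N_A·ρ) = 1 × 168.35 / (6.022 × 10²³ × 4.01) = 6.972 × 10^-23 cm³, so a = 4.116 × 10^-8 cm = 4.12 Å.

4.12 Å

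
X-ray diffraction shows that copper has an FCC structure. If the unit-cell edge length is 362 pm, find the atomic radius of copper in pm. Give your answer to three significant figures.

In an FCC lattice, atoms touch along the face diagonal, so √2·a = 4r.
r = √2·a/4 = 1.4142 × 362 / 4 = 128 pm.

128 pm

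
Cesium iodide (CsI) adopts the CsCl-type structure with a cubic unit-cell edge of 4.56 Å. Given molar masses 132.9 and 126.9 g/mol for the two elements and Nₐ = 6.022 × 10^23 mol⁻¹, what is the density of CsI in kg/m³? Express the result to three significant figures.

4550 kg/m³

The CsCl-type structure contains Z = 1 formula unit per cell; M(CsI) = 132.9 + 126.9 = 259.8 g/mol.
a³ = (4.560 × 10^-8 cm)³ = 9.482 × 10^-23 cm³.
ρ = 1 × 259.8 / (6.022 × 10²³ × 9.482 × 10^-23) = 4.550 g/cm³ = 4550 kg/m³.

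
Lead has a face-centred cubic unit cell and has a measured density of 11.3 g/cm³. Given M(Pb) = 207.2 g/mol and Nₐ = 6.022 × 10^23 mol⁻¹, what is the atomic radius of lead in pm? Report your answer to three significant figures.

For an FCC cell (Z = 4), a³ = Z·M/(N_A·ρ) = 4 × 207.2 / (6.022 × 10²³ × 11.30) = 1.218 × 10^-22 cm³, so a = 4.957 × 10^-8 cm = 495.7 pm.
Atoms touch along the face diagonal, so √2·a = 4r, so r = 0.3536 × a = 175 pm.

175 pm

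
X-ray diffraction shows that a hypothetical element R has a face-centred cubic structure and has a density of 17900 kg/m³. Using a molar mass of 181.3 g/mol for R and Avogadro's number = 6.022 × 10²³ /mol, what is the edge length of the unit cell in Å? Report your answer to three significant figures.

4.07 Å

With Z = 4 atoms per FCC cell, a³ = Z·M/(N_A·ρ) = 4 × 181.3 / (6.022 × 10²³ × 17.90 g/cm³) = 6.728 × 10^-23 cm³.
a = (6.728 × 10^-23)^(1/3) = 4.067 × 10^-8 cm = 4.07 Å.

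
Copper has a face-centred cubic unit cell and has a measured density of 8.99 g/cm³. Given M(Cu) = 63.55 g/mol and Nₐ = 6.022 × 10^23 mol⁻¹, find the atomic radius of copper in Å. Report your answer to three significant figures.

1.28 Å

For an FCC cell (Z = 4), a³ = Z·M/(N_A·ρ) = 4 × 63.55 / (6.022 × 10²³ × 8.990) = 4.695 × 10^-23 cm³, so a = 3.608 × 10^-8 cm = 3.608 Å.
Atoms touch along the face diagonal, so √2·a = 4r, so r = 0.3536 × a = 1.28 Å.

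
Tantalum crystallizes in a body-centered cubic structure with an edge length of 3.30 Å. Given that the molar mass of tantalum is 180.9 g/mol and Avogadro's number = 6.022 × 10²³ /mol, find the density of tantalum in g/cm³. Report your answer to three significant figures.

A BCC unit cell contains Z = 2 atoms.
Cell volume: a³ = (3.30 Å)³ = (3.300 × 10^-8 cm)³ = 3.594 × 10^-23 cm³.
ρ = Z·M/(N_A·a³) = 2 × 180.9 / (6.022 × 10²³ × 3.594 × 10^-23) = 16.72 g/cm³.

16.7 g/cm³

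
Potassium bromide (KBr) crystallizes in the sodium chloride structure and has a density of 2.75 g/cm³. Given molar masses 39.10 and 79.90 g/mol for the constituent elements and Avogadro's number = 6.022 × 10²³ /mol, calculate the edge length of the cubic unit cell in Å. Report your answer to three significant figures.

6.60 Å

M(KBr) = 119.0 g/mol; Z = 4 formula units per cell.
a³ = Z·M/(N_A·ρ) = 4 × 119.0 / (6.022 × 10²³ × 2.75) = 2.874 × 10^-22 cm³, so a = 6.600 × 10^-8 cm = 6.60 Å.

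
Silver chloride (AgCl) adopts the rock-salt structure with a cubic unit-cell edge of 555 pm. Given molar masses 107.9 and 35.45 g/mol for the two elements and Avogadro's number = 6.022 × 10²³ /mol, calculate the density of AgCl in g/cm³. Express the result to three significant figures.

The rock-salt structure contains Z = 4 formula units per cell; M(AgCl) = 107.9 + 35.45 = 143.35 g/mol.
a³ = (5.550 × 10^-8 cm)³ = 1.710 × 10^-22 cm³.
ρ = 4 × 143.35 / (6.022 × 10²³ × 1.710 × 10^-22) = 5.570 g/cm³.

5.57 g/cm³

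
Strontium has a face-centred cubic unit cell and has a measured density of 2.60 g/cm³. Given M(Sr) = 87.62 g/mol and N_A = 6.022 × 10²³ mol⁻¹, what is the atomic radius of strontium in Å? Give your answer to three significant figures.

2.15 Å

For an FCC cell (Z = 4), a³ = Z·M/(N_A·ρ) = 4 × 87.62 / (6.022 × 10²³ × 2.600) = 2.238 × 10^-22 cm³, so a = 6.072 × 10^-8 cm = 6.072 Å.
Atoms touch along the face diagonal, so √2·a = 4r, so r = 0.3536 × a = 2.15 Å.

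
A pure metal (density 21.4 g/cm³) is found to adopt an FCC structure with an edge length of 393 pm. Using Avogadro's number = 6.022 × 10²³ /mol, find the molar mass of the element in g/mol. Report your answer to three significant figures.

An FCC cell has Z = 4 atoms; a = 3.930 × 10^-8 cm.
M = ρ·N_A·a³/Z = 21.4 × 6.022 × 10²³ × 6.070 × 10^-23 / 4 = 196 g/mol.

196 g/mol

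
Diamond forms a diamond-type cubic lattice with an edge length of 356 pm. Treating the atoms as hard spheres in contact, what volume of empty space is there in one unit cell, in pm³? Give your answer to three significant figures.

2.98 × 10^7 pm³

In a diamond cubic lattice nearest neighbors lie along the body diagonal with √3·a = 8r, so r = 0.2165a = 77.08 pm.
V_cell = a³ = 4.512 × 10^7 pm³; V_atoms = 8 × (4/3)πr³ = 1.534 × 10^7 pm³.
Empty space = 4.512 × 10^7 − 1.534 × 10^7 = 2.98 × 10^7 pm³.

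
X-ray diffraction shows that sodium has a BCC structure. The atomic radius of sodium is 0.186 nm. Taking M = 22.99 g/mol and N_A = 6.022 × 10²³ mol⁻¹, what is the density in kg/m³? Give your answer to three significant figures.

In a BCC lattice, atoms touch along the body diagonal, so √3·a = 4r, giving a = 0.4295 nm = 4.295 × 10^-8 cm.
With Z = 2, ρ = Z·M/(N_A·a³) = 2 × 22.99 / (6.022 × 10²³ × 7.926 × 10^-23) = 0.9634 g/cm³ = 963 kg/m³.

963 kg/m³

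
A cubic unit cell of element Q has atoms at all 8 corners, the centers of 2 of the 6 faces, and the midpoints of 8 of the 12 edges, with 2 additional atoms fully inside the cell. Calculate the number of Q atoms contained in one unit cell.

6

Corner atoms are shared by 8 cells (1/8 each), face atoms by 2 (1/2 each), edge atoms by 4 (1/4 each), interior atoms are unshared.
Net atoms = 8 × 1/8 + 2 × 1/2 + 8 × 1/4 + 2 = 1 + 1 + 2 + 2 = 6.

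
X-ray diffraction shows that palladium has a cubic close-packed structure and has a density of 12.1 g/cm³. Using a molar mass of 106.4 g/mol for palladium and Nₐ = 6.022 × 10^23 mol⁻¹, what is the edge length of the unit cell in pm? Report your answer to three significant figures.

With Z = 4 atoms per FCC cell, a³ = Z·M/(N_A·ρ) = 4 × 106.4 / (6.022 × 10²³ × 12.10 g/cm³) = 5.841 × 10^-23 cm³.
a = (5.841 × 10^-23)^(1/3) = 3.880 × 10^-8 cm = 388 pm.

388 pm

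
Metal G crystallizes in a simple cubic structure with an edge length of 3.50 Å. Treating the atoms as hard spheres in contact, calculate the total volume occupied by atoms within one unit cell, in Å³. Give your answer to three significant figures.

22.4 Å³

In a simple cubic lattice atoms touch along the cell edge, so a = 2r, so r = 0.5000a = 1.750 Å.
V_atoms = Z × (4/3)πr³ = 1 × (4/3)π × (1.750)³ = 22.4 Å³.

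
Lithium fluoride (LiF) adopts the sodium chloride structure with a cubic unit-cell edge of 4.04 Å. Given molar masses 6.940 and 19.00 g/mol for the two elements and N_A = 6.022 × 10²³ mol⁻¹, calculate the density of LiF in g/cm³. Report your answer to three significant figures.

The sodium chloride structure contains Z = 4 formula units per cell; M(LiF) = 6.940 + 19.00 = 25.94 g/mol.
a³ = (4.040 × 10^-8 cm)³ = 6.594 × 10^-23 cm³.
ρ = 4 × 25.94 / (6.022 × 10²³ × 6.594 × 10^-23) = 2.613 g/cm³.

2.61 g/cm³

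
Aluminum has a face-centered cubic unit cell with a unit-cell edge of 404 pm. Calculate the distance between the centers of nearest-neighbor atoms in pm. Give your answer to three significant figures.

In an FCC structure, atoms touch along the face diagonal, so √2·a = 4r; the nearest-neighbor distance equals 2r = 0.7071·a.
d = 0.7071 × 404 = 286 pm.

286 pm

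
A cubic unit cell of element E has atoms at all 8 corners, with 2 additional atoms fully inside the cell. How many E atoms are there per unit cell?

Corner atoms are shared by 8 cells (1/8 each), interior atoms are unshared.
Net atoms = 8 × 1/8 + 2 = 1 + 2 = 3.

3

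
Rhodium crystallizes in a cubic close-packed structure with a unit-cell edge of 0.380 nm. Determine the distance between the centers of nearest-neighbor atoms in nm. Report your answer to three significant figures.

0.269 nm

In an FCC structure, atoms touch along the face diagonal, so √2·a = 4r; the nearest-neighbor distance equals 2r = 0.7071·a.
d = 0.7071 × 0.380 = 0.269 nm.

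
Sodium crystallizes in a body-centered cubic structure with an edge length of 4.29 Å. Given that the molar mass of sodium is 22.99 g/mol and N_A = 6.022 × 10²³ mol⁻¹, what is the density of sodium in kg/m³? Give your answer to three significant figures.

967 kg/m³

A BCC unit cell contains Z = 2 atoms.
Cell volume: a³ = (4.29 Å)³ = (4.290 × 10^-8 cm)³ = 7.895 × 10^-23 cm³.
ρ = Z·M/(N_A·a³) = 2 × 22.99 / (6.022 × 10²³ × 7.895 × 10^-23) = 0.9671 g/cm³ = 967 kg/m³.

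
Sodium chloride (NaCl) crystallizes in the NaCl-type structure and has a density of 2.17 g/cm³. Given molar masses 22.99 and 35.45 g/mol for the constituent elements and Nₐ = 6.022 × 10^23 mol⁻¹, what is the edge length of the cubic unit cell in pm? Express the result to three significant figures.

M(NaCl) = 58.44 g/mol; Z = 4 formula units per cell.
a³ = Z·M/(N_A·ρ) = 4 × 58.44 / (6.022 × 10²³ × 2.17) = 1.789 × 10^-22 cm³, so a = 5.635 × 10^-8 cm = 563 pm.

563 pm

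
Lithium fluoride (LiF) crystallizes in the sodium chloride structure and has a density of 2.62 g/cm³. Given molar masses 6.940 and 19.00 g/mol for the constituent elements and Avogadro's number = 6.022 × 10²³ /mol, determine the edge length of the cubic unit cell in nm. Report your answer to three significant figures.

0.404 nm

M(LiF) = 25.94 g/mol; Z = 4 formula units per cell.
a³ = Z·M/(N_A·ρ) = 4 × 25.94 / (6.022 × 10²³ × 2.62) = 6.576 × 10^-23 cm³, so a = 4.036 × 10^-8 cm = 0.404 nm.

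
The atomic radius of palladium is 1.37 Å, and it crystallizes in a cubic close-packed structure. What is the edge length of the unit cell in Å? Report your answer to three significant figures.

In an FCC lattice, atoms touch along the face diagonal, so √2·a = 4r.
a = 4r/√2 = 4 × 1.37 / 1.4142 = 3.87 Å.

3.87 Å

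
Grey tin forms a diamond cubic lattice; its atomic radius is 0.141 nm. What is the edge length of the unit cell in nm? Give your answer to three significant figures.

0.651 nm

In a diamond cubic lattice, nearest neighbors lie along the body diagonal with √3·a = 8r.
a = 8r/√3 = 8 × 0.141 / 1.7321 = 0.651 nm.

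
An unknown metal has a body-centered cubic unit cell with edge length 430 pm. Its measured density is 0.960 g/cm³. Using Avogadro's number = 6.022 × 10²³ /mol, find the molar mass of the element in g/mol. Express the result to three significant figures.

A BCC cell has Z = 2 atoms; a = 4.300 × 10^-8 cm.
M = ρ·N_A·a³/Z = 0.960 × 6.022 × 10²³ × 7.951 × 10^-23 / 2 = 23.0 g/mol.

23.0 g/mol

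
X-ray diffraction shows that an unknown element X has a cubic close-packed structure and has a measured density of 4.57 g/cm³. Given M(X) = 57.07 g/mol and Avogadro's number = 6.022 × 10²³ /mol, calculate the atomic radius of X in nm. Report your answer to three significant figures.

0.154 nm

For an FCC cell (Z = 4), a³ = Z·M/(N_A·ρ) = 4 × 57.07 / (6.022 × 10²³ × 4.570) = 8.295 × 10^-23 cm³, so a = 4.361 × 10^-8 cm = 0.4361 nm.
Atoms touch along the face diagonal, so √2·a = 4r, so r = 0.3536 × a = 0.154 nm.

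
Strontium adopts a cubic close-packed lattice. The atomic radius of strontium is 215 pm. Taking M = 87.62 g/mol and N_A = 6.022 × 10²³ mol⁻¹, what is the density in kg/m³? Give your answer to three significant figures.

2590 kg/m³

In an FCC lattice, atoms touch along the face diagonal, so √2·a = 4r, giving a = 608.1 pm = 6.081 × 10^-8 cm.
With Z = 4, ρ = Z·M/(N_A·a³) = 4 × 87.62 / (6.022 × 10²³ × 2.249 × 10^-22) = 2.588 g/cm³ = 2590 kg/m³.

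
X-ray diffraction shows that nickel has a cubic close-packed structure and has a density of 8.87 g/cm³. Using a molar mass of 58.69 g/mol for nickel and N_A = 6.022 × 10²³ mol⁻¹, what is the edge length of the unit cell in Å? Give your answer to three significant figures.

3.53 Å

With Z = 4 atoms per FCC cell, a³ = Z·M/(N_A·ρ) = 4 × 58.69 / (6.022 × 10²³ × 8.870 g/cm³) = 4.395 × 10^-23 cm³.
a = (4.395 × 10^-23)^(1/3) = 3.529 × 10^-8 cm = 3.53 Å.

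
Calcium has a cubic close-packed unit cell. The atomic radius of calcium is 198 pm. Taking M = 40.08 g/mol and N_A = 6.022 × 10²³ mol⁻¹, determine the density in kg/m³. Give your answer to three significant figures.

1520 kg/m³

In an FCC lattice, atoms touch along the face diagonal, so √2·a = 4r, giving a = 560.0 pm = 5.600 × 10^-8 cm.
With Z = 4, ρ = Z·M/(N_A·a³) = 4 × 40.08 / (6.022 × 10²³ × 1.756 × 10^-22) = 1.516 g/cm³ = 1520 kg/m³.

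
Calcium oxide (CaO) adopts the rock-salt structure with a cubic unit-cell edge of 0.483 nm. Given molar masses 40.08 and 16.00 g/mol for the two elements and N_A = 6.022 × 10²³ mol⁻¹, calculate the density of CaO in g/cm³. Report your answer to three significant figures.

3.31 g/cm³

The rock-salt structure contains Z = 4 formula units per cell; M(CaO) = 40.08 + 16.00 = 56.08 g/mol.
a³ = (4.830 × 10^-8 cm)³ = 1.127 × 10^-22 cm³.
ρ = 4 × 56.08 / (6.022 × 10²³ × 1.127 × 10^-22) = 3.306 g/cm³.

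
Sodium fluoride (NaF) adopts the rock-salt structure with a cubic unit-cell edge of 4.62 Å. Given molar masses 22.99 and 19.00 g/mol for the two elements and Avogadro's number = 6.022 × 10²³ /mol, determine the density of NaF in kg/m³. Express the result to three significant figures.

2830 kg/m³

The rock-salt structure contains Z = 4 formula units per cell; M(NaF) = 22.99 + 19.00 = 41.99 g/mol.
a³ = (4.620 × 10^-8 cm)³ = 9.861 × 10^-23 cm³.
ρ = 4 × 41.99 / (6.022 × 10²³ × 9.861 × 10^-23) = 2.828 g/cm³ = 2830 kg/m³.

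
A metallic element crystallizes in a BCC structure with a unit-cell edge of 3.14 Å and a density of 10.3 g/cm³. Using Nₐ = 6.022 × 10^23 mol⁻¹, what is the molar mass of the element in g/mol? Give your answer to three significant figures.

A BCC cell has Z = 2 atoms; a = 3.140 × 10^-8 cm.
M = ρ·N_A·a³/Z = 10.3 × 6.022 × 10²³ × 3.096 × 10^-23 / 2 = 96.0 g/mol.

96.0 g/mol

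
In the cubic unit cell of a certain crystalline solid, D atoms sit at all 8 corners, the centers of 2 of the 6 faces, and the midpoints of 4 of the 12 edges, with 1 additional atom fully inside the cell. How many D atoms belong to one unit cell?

4

Corner atoms are shared by 8 cells (1/8 each), face atoms by 2 (1/2 each), edge atoms by 4 (1/4 each), interior atoms are unshared.
Net atoms = 8 × 1/8 + 2 × 1/2 + 4 × 1/4 + 1 = 1 + 1 + 1 + 1 = 4.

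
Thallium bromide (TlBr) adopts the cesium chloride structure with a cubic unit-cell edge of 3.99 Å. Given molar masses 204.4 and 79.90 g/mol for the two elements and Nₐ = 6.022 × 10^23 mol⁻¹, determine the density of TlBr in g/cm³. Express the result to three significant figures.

7.43 g/cm³

The cesium chloride structure contains Z = 1 formula unit per cell; M(TlBr) = 204.4 + 79.90 = 284.3 g/mol.
a³ = (3.990 × 10^-8 cm)³ = 6.352 × 10^-23 cm³.
ρ = 1 × 284.3 / (6.022 × 10²³ × 6.352 × 10^-23) = 7.432 g/cm³.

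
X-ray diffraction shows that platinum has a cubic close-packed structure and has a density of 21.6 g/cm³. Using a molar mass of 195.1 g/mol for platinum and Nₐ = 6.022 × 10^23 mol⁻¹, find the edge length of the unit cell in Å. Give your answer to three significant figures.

With Z = 4 atoms per FCC cell, a³ = Z·M/(N_A·ρ) = 4 × 195.1 / (6.022 × 10²³ × 21.60 g/cm³) = 6.000 × 10^-23 cm³.
a = (6.000 × 10^-23)^(1/3) = 3.915 × 10^-8 cm = 3.91 Å.

3.91 Å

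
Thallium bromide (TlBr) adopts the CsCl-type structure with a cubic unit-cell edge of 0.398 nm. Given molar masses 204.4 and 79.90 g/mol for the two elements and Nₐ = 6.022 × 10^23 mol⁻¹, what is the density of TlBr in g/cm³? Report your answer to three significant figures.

The CsCl-type structure contains Z = 1 formula unit per cell; M(TlBr) = 204.4 + 79.90 = 284.3 g/mol.
a³ = (3.980 × 10^-8 cm)³ = 6.304 × 10^-23 cm³.
ρ = 1 × 284.3 / (6.022 × 10²³ × 6.304 × 10^-23) = 7.488 g/cm³.

7.49 g/cm³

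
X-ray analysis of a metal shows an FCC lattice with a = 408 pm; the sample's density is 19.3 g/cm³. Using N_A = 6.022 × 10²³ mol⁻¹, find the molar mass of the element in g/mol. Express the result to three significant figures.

An FCC cell has Z = 4 atoms; a = 4.080 × 10^-8 cm.
M = ρ·N_A·a³/Z = 19.3 × 6.022 × 10²³ × 6.792 × 10^-23 / 4 = 197 g/mol.

197 g/mol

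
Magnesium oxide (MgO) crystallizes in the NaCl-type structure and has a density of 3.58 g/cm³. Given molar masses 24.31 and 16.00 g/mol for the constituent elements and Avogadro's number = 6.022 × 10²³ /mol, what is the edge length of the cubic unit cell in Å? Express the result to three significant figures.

M(MgO) = 40.31 g/mol; Z = 4 formula units per cell.
a³ = Z·M/(N_A·ρ) = 4 × 40.31 / (6.022 × 10²³ × 3.58) = 7.479 × 10^-23 cm³, so a = 4.213 × 10^-8 cm = 4.21 Å.

4.21 Å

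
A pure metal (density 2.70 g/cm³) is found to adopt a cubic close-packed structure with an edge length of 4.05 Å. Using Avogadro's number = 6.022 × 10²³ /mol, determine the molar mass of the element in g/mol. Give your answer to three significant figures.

27.0 g/mol

An FCC cell has Z = 4 atoms; a = 4.050 × 10^-8 cm.
M = ρ·N_A·a³/Z = 2.70 × 6.022 × 10²³ × 6.643 × 10^-23 / 4 = 27.0 g/mol.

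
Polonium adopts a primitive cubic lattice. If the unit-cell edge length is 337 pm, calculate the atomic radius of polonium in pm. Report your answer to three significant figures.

In a simple cubic lattice, atoms touch along the cell edge, so a = 2r.
r = a/2 = 337/2 = 169 pm.

169 pm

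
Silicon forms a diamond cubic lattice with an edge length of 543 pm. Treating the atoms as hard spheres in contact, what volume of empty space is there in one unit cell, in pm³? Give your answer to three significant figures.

1.06 × 10^8 pm³

In a diamond cubic lattice nearest neighbors lie along the body diagonal with √3·a = 8r, so r = 0.2165a = 117.6 pm.
V_cell = a³ = 1.601 × 10^8 pm³; V_atoms = 8 × (4/3)πr³ = 5.445 × 10^7 pm³.
Empty space = 1.601 × 10^8 − 5.445 × 10^7 = 1.06 × 10^8 pm³.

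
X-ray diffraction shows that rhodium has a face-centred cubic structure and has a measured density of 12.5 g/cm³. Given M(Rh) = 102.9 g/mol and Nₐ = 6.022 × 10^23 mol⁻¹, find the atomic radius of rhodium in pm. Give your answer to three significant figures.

134 pm

For an FCC cell (Z = 4), a³ = Z·M/(N_A·ρ) = 4 × 102.9 / (6.022 × 10²³ × 12.50) = 5.468 × 10^-23 cm³, so a = 3.796 × 10^-8 cm = 379.6 pm.
Atoms touch along the face diagonal, so √2·a = 4r, so r = 0.3536 × a = 134 pm.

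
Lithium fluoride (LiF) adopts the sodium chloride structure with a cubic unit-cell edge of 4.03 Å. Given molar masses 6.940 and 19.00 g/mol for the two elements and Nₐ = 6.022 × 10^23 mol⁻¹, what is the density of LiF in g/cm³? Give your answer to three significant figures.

The sodium chloride structure contains Z = 4 formula units per cell; M(LiF) = 6.940 + 19.00 = 25.94 g/mol.
a³ = (4.030 × 10^-8 cm)³ = 6.545 × 10^-23 cm³.
ρ = 4 × 25.94 / (6.022 × 10²³ × 6.545 × 10^-23) = 2.633 g/cm³.

2.63 g/cm³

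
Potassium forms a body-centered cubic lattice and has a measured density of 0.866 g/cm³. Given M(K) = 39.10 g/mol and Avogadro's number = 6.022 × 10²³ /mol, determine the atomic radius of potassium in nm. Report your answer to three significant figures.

For a BCC cell (Z = 2), a³ = Z·M/(N_A·ρ) = 2 × 39.10 / (6.022 × 10²³ × 0.8660) = 1.500 × 10^-22 cm³, so a = 5.313 × 10^-8 cm = 0.5313 nm.
Atoms touch along the body diagonal, so √3·a = 4r, so r = 0.4330 × a = 0.230 nm.

0.230 nm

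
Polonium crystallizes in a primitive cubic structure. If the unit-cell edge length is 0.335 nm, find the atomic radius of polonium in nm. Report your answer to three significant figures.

In a simple cubic lattice, atoms touch along the cell edge, so a = 2r.
r = a/2 = 0.335/2 = 0.168 nm.

0.168 nm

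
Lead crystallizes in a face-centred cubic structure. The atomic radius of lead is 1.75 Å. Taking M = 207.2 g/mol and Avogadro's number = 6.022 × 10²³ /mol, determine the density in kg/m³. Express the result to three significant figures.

11300 kg/m³

In an FCC lattice, atoms touch along the face diagonal, so √2·a = 4r, giving a = 4.950 Å = 4.950 × 10^-8 cm.
With Z = 4, ρ = Z·M/(N_A·a³) = 4 × 207.2 / (6.022 × 10²³ × 1.213 × 10^-22) = 11.35 g/cm³ = 11300 kg/m³.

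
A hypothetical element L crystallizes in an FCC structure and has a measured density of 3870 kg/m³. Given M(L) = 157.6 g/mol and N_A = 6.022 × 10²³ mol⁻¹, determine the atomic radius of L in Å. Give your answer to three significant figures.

For an FCC cell (Z = 4), a³ = Z·M/(N_A·ρ) = 4 × 157.6 / (6.022 × 10²³ × 3.870) = 2.705 × 10^-22 cm³, so a = 6.467 × 10^-8 cm = 6.467 Å.
Atoms touch along the face diagonal, so √2·a = 4r, so r = 0.3536 × a = 2.29 Å.

2.29 Å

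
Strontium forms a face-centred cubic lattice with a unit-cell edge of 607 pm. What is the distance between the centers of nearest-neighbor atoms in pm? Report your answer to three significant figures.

In an FCC structure, atoms touch along the face diagonal, so √2·a = 4r; the nearest-neighbor distance equals 2r = 0.7071·a.
d = 0.7071 × 607 = 429 pm.

429 pm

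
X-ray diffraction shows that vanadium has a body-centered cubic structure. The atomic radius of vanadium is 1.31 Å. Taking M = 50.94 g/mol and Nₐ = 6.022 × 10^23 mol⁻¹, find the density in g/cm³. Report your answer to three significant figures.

6.11 g/cm³

In a BCC lattice, atoms touch along the body diagonal, so √3·a = 4r, giving a = 3.025 Å = 3.025 × 10^-8 cm.
With Z = 2, ρ = Z·M/(N_A·a³) = 2 × 50.94 / (6.022 × 10²³ × 2.769 × 10^-23) = 6.110 g/cm³.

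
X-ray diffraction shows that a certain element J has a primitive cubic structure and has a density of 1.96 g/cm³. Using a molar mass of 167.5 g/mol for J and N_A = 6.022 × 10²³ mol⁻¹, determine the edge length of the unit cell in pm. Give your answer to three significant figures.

With Z = 1 atom per simple cubic cell, a³ = Z·M/(N_A·ρ) = 1 × 167.5 / (6.022 × 10²³ × 1.960 g/cm³) = 1.419 × 10^-22 cm³.
a = (1.419 × 10^-22)^(1/3) = 5.216 × 10^-8 cm = 522 pm.

522 pm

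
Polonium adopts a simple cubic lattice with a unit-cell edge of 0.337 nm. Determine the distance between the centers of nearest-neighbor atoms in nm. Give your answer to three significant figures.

0.337 nm

In a simple cubic structure, atoms touch along the cell edge, so a = 2r; the nearest-neighbor distance equals 2r = 1.000·a.
d = 1.000 × 0.337 = 0.337 nm.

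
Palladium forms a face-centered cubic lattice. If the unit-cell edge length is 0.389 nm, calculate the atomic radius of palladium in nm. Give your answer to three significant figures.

In an FCC lattice, atoms touch along the face diagonal, so √2·a = 4r.
r = √2·a/4 = 1.4142 × 0.389 / 4 = 0.138 nm.

0.138 nm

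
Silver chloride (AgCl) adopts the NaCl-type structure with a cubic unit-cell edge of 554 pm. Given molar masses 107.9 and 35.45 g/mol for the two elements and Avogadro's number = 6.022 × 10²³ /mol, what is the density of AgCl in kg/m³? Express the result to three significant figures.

The NaCl-type structure contains Z = 4 formula units per cell; M(AgCl) = 107.9 + 35.45 = 143.35 g/mol.
a³ = (5.540 × 10^-8 cm)³ = 1.700 × 10^-22 cm³.
ρ = 4 × 143.35 / (6.022 × 10²³ × 1.700 × 10^-22) = 5.600 g/cm³ = 5600 kg/m³.

5600 kg/m³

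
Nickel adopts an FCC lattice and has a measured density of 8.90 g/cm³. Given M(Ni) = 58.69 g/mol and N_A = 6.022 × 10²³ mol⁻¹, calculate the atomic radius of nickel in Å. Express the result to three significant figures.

For an FCC cell (Z = 4), a³ = Z·M/(N_A·ρ) = 4 × 58.69 / (6.022 × 10²³ × 8.900) = 4.380 × 10^-23 cm³, so a = 3.525 × 10^-8 cm = 3.525 Å.
Atoms touch along the face diagonal, so √2·a = 4r, so r = 0.3536 × a = 1.25 Å.

1.25 Å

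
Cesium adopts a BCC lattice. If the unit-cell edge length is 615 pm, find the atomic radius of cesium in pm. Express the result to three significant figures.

266 pm

In a BCC lattice, atoms touch along the body diagonal, so √3·a = 4r.
r = √3·a/4 = 1.7321 × 615 / 4 = 266 pm.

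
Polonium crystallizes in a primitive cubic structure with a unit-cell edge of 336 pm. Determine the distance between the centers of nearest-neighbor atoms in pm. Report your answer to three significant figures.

In a simple cubic structure, atoms touch along the cell edge, so a = 2r; the nearest-neighbor distance equals 2r = 1.000·a.
d = 1.000 × 336 = 336 pm.

336 pm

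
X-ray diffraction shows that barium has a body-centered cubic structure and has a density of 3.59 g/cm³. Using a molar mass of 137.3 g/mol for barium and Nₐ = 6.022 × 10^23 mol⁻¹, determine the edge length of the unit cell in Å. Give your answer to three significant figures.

5.03 Å

With Z = 2 atoms per BCC cell, a³ = Z·M/(N_A·ρ) = 2 × 137.3 / (6.022 × 10²³ × 3.590 g/cm³) = 1.270 × 10^-22 cm³.
a = (1.270 × 10^-22)^(1/3) = 5.027 × 10^-8 cm = 5.03 Å.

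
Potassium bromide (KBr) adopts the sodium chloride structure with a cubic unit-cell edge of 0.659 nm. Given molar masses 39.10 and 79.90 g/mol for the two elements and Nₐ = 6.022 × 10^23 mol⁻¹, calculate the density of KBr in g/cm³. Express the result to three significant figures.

The sodium chloride structure contains Z = 4 formula units per cell; M(KBr) = 39.10 + 79.90 = 119.0 g/mol.
a³ = (6.590 × 10^-8 cm)³ = 2.862 × 10^-22 cm³.
ρ = 4 × 119.0 / (6.022 × 10²³ × 2.862 × 10^-22) = 2.762 g/cm³.

2.76 g/cm³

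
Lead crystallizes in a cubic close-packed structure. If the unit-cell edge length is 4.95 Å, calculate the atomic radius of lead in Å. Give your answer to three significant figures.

In an FCC lattice, atoms touch along the face diagonal, so √2·a = 4r.
r = √2·a/4 = 1.4142 × 4.95 / 4 = 1.75 Å.

1.75 Å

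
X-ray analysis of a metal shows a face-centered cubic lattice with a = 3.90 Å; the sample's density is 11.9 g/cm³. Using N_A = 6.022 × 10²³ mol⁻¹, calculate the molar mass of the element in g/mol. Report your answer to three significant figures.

An FCC cell has Z = 4 atoms; a = 3.900 × 10^-8 cm.
M = ρ·N_A·a³/Z = 11.9 × 6.022 × 10²³ × 5.932 × 10^-23 / 4 = 106 g/mol.

106 g/mol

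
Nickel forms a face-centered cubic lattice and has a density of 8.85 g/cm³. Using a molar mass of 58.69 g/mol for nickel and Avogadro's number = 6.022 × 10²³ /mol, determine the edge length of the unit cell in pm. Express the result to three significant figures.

With Z = 4 atoms per FCC cell, a³ = Z·M/(N_A·ρ) = 4 × 58.69 / (6.022 × 10²³ × 8.850 g/cm³) = 4.405 × 10^-23 cm³.
a = (4.405 × 10^-23)^(1/3) = 3.532 × 10^-8 cm = 353 pm.

353 pm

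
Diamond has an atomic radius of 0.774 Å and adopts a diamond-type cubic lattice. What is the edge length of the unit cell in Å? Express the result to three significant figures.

3.57 Å

In a diamond cubic lattice, nearest neighbors lie along the body diagonal with √3·a = 8r.
a = 8r/√3 = 8 × 0.774 / 1.7321 = 3.57 Å.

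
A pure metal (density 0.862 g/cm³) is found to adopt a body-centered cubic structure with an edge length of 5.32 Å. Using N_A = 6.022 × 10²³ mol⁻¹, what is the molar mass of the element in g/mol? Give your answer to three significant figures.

A BCC cell has Z = 2 atoms; a = 5.320 × 10^-8 cm.
M = ρ·N_A·a³/Z = 0.862 × 6.022 × 10²³ × 1.506 × 10^-22 / 2 = 39.1 g/mol.

39.1 g/mol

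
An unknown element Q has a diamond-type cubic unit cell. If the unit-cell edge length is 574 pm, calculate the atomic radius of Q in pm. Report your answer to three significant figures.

124 pm

In a diamond cubic lattice, nearest neighbors lie along the body diagonal with √3·a = 8r.
r = √3·a/8 = 1.7321 × 574 / 8 = 124 pm.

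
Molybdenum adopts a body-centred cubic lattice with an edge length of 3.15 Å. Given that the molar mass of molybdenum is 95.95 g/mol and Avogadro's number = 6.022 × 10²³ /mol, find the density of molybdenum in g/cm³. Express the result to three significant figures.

10.2 g/cm³

A BCC unit cell contains Z = 2 atoms.
Cell volume: a³ = (3.15 Å)³ = (3.150 × 10^-8 cm)³ = 3.126 × 10^-23 cm³.
ρ = Z·M/(N_A·a³) = 2 × 95.95 / (6.022 × 10²³ × 3.126 × 10^-23) = 10.20 g/cm³.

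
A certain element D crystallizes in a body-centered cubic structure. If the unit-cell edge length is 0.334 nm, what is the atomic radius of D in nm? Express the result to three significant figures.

In a BCC lattice, atoms touch along the body diagonal, so √3·a = 4r.
r = √3·a/4 = 1.7321 × 0.334 / 4 = 0.145 nm.

0.145 nm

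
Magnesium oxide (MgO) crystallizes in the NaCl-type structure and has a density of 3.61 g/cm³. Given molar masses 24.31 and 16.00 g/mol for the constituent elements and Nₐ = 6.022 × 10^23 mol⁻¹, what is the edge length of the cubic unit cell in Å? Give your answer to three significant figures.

4.20 Å

M(MgO) = 40.31 g/mol; Z = 4 formula units per cell.
a³ = Z·M/(N_A·ρ) = 4 × 40.31 / (6.022 × 10²³ × 3.61) = 7.417 × 10^-23 cm³, so a = 4.202 × 10^-8 cm = 4.20 Å.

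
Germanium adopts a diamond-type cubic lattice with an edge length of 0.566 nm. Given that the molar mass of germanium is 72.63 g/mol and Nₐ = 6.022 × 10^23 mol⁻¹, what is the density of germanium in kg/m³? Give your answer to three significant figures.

A diamond cubic unit cell contains Z = 8 atoms.
Cell volume: a³ = (0.566 nm)³ = (5.660 × 10^-8 cm)³ = 1.813 × 10^-22 cm³.
ρ = Z·M/(N_A·a³) = 8 × 72.63 / (6.022 × 10²³ × 1.813 × 10^-22) = 5.321 g/cm³ = 5320 kg/m³.

5320 kg/m³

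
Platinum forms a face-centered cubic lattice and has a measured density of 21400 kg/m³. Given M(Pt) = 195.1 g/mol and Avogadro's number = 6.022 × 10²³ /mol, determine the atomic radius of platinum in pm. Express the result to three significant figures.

For an FCC cell (Z = 4), a³ = Z·M/(N_A·ρ) = 4 × 195.1 / (6.022 × 10²³ × 21.40) = 6.056 × 10^-23 cm³, so a = 3.927 × 10^-8 cm = 392.7 pm.
Atoms touch along the face diagonal, so √2·a = 4r, so r = 0.3536 × a = 139 pm.

139 pm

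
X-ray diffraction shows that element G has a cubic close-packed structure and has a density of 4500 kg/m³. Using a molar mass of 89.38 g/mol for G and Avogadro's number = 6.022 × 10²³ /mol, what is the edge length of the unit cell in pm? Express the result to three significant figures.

With Z = 4 atoms per FCC cell, a³ = Z·M/(N_A·ρ) = 4 × 89.38 / (6.022 × 10²³ × 4.500 g/cm³) = 1.319 × 10^-22 cm³.
a = (1.319 × 10^-22)^(1/3) = 5.091 × 10^-8 cm = 509 pm.

509 pm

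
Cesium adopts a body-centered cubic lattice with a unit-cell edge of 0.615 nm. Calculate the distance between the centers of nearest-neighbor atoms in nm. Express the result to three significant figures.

In a BCC structure, atoms touch along the body diagonal, so √3·a = 4r; the nearest-neighbor distance equals 2r = 0.8660·a.
d = 0.8660 × 0.615 = 0.533 nm.

0.533 nm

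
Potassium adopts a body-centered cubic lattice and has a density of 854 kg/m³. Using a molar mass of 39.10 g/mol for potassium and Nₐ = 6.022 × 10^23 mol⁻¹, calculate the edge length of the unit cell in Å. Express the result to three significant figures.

With Z = 2 atoms per BCC cell, a³ = Z·M/(N_A·ρ) = 2 × 39.10 / (6.022 × 10²³ × 0.8540 g/cm³) = 1.521 × 10^-22 cm³.
a = (1.521 × 10^-22)^(1/3) = 5.337 × 10^-8 cm = 5.34 Å.

5.34 Å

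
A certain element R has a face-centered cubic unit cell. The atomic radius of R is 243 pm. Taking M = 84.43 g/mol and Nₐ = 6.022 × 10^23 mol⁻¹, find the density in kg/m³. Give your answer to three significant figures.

1730 kg/m³

In an FCC lattice, atoms touch along the face diagonal, so √2·a = 4r, giving a = 687.3 pm = 6.873 × 10^-8 cm.
With Z = 4, ρ = Z·M/(N_A·a³) = 4 × 84.43 / (6.022 × 10²³ × 3.247 × 10^-22) = 1.727 g/cm³ = 1730 kg/m³.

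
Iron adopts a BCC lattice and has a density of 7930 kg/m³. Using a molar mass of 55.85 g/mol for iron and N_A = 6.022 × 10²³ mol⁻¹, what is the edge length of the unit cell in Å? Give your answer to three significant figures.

With Z = 2 atoms per BCC cell, a³ = Z·M/(N_A·ρ) = 2 × 55.85 / (6.022 × 10²³ × 7.930 g/cm³) = 2.339 × 10^-23 cm³.
a = (2.339 × 10^-23)^(1/3) = 2.860 × 10^-8 cm = 2.86 Å.

2.86 Å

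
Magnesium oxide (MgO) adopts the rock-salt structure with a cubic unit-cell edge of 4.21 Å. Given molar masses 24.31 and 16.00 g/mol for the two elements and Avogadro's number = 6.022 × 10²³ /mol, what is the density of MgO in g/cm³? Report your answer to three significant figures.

3.59 g/cm³

The rock-salt structure contains Z = 4 formula units per cell; M(MgO) = 24.31 + 16.00 = 40.31 g/mol.
a³ = (4.210 × 10^-8 cm)³ = 7.462 × 10^-23 cm³.
ρ = 4 × 40.31 / (6.022 × 10²³ × 7.462 × 10^-23) = 3.588 g/cm³.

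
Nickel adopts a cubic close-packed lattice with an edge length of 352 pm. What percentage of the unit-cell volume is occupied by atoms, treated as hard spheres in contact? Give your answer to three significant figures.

74.0%

In an FCC lattice atoms touch along the face diagonal, so √2·a = 4r, so r = 0.3536a = 124.5 pm.
Packing fraction = Z·(4/3)πr³ / a³ = 4 × (4/3)π × (124.5)³ / (352)³ = 0.7405 = 74.0%.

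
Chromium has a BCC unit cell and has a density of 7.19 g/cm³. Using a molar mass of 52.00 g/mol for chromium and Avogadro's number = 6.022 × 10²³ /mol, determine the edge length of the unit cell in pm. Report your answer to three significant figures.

289 pm

With Z = 2 atoms per BCC cell, a³ = Z·M/(N_A·ρ) = 2 × 52.00 / (6.022 × 10²³ × 7.190 g/cm³) = 2.402 × 10^-23 cm³.
a = (2.402 × 10^-23)^(1/3) = 2.885 × 10^-8 cm = 289 pm.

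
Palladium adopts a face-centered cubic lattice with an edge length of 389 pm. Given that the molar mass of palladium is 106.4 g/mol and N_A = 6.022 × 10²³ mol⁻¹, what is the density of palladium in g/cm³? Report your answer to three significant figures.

12.0 g/cm³

An FCC unit cell contains Z = 4 atoms.
Cell volume: a³ = (389 pm)³ = (3.890 × 10^-8 cm)³ = 5.886 × 10^-23 cm³.
ρ = Z·M/(N_A·a³) = 4 × 106.4 / (6.022 × 10²³ × 5.886 × 10^-23) = 12.01 g/cm³.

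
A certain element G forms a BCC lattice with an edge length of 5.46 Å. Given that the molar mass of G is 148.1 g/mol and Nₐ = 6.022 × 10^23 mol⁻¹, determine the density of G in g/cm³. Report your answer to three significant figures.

A BCC unit cell contains Z = 2 atoms.
Cell volume: a³ = (5.46 Å)³ = (5.460 × 10^-8 cm)³ = 1.628 × 10^-22 cm³.
ρ = Z·M/(N_A·a³) = 2 × 148.1 / (6.022 × 10²³ × 1.628 × 10^-22) = 3.022 g/cm³.

3.02 g/cm³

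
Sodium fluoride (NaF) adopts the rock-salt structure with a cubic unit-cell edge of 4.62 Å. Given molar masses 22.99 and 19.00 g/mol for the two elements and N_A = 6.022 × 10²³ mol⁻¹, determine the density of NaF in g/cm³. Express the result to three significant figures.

2.83 g/cm³

The rock-salt structure contains Z = 4 formula units per cell; M(NaF) = 22.99 + 19.00 = 41.99 g/mol.
a³ = (4.620 × 10^-8 cm)³ = 9.861 × 10^-23 cm³.
ρ = 4 × 41.99 / (6.022 × 10²³ × 9.861 × 10^-23) = 2.828 g/cm³.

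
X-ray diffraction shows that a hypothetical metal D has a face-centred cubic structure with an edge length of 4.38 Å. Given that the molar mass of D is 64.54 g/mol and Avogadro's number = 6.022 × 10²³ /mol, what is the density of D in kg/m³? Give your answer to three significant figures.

An FCC unit cell contains Z = 4 atoms.
Cell volume: a³ = (4.38 Å)³ = (4.380 × 10^-8 cm)³ = 8.403 × 10^-23 cm³.
ρ = Z·M/(N_A·a³) = 4 × 64.54 / (6.022 × 10²³ × 8.403 × 10^-23) = 5.102 g/cm³ = 5100 kg/m³.

5100 kg/m³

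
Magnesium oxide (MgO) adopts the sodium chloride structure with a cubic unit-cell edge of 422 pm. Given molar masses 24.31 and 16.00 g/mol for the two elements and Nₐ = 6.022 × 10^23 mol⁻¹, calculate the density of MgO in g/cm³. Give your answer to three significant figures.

3.56 g/cm³

The sodium chloride structure contains Z = 4 formula units per cell; M(MgO) = 24.31 + 16.00 = 40.31 g/mol.
a³ = (4.220 × 10^-8 cm)³ = 7.515 × 10^-23 cm³.
ρ = 4 × 40.31 / (6.022 × 10²³ × 7.515 × 10^-23) = 3.563 g/cm³.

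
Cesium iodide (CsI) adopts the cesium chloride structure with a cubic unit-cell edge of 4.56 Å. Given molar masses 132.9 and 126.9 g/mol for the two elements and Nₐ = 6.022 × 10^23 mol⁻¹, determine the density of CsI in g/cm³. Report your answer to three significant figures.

4.55 g/cm³

The cesium chloride structure contains Z = 1 formula unit per cell; M(CsI) = 132.9 + 126.9 = 259.8 g/mol.
a³ = (4.560 × 10^-8 cm)³ = 9.482 × 10^-23 cm³.
ρ = 1 × 259.8 / (6.022 × 10²³ × 9.482 × 10^-23) = 4.550 g/cm³.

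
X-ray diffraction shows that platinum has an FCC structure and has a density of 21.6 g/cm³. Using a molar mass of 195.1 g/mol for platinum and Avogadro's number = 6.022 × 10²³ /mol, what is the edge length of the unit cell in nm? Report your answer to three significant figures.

With Z = 4 atoms per FCC cell, a³ = Z·M/(N_A·ρ) = 4 × 195.1 / (6.022 × 10²³ × 21.60 g/cm³) = 6.000 × 10^-23 cm³.
a = (6.000 × 10^-23)^(1/3) = 3.915 × 10^-8 cm = 0.391 nm.

0.391 nm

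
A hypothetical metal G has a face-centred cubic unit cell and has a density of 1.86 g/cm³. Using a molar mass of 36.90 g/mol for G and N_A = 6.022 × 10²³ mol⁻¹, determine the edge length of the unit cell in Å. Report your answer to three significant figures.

5.09 Å

With Z = 4 atoms per FCC cell, a³ = Z·M/(N_A·ρ) = 4 × 36.90 / (6.022 × 10²³ × 1.860 g/cm³) = 1.318 × 10^-22 cm³.
a = (1.318 × 10^-22)^(1/3) = 5.089 × 10^-8 cm = 5.09 Å.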